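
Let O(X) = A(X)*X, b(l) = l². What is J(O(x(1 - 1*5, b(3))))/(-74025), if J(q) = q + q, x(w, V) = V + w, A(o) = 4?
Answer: -8/14805 ≈ -0.00054036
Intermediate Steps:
O(X) = 4*X
J(q) = 2*q
J(O(x(1 - 1*5, b(3))))/(-74025) = (2*(4*(3² + (1 - 1*5))))/(-74025) = (2*(4*(9 + (1 - 5))))*(-1/74025) = (2*(4*(9 - 4)))*(-1/74025) = (2*(4*5))*(-1/74025) = (2*20)*(-1/74025) = 40*(-1/74025) = -8/14805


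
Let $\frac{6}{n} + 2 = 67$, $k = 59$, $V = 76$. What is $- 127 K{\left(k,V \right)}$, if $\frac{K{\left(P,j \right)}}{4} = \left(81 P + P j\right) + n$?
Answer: $- \frac{305867308}{65} \approx -4.7056 \cdot 10^{6}$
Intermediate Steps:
$n = \frac{6}{65}$ ($n = \frac{6}{-2 + 67} = \frac{6}{65} \approx 0.092308$)
$K{\left(P,j \right)} = \frac{24}{65} + 324 P + 4 P j$ ($K{\left(P,j \right)} = 4 \left(\left(81 P + P j\right) + \frac{6}{65}\right) = 4 \left(\frac{6}{65} + 81 P + P j\right) = \frac{24}{65} + 324 P + 4 P j$)
$- 127 K{\left(k,V \right)} = - 127 \left(\frac{24}{65} + 324 \cdot 59 + 4 \cdot 59 \cdot 76\right) = - 127 \left(\frac{24}{65} + 19116 + 17936\right) = \left(-127\right) \frac{2408404}{65} = - \frac{305867308}{65}$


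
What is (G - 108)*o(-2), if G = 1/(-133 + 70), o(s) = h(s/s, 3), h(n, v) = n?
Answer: -6805/63 ≈ -108.02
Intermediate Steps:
o(s) = 1 (o(s) = s/s = 1)
G = -1/63 (G = 1/(-63) = -1/63 ≈ -0.015873)
(G - 108)*o(-2) = (-1/63 - 108)*1 = -6805/63*1 = -6805/63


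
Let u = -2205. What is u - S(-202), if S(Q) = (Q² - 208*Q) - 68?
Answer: -84957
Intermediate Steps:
S(Q) = -68 + Q² - 208*Q
u - S(-202) = -2205 - (-68 + (-202)² - 208*(-202)) = -2205 - (-68 + 40804 + 42016) = -2205 - 1*82752 = -2205 - 82752 = -84957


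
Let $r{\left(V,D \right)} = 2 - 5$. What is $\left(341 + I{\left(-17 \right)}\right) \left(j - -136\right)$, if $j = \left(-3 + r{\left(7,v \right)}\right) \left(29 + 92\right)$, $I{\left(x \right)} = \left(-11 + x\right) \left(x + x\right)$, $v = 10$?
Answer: $-762870$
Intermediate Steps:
$r{\left(V,D \right)} = -3$
$I{\left(x \right)} = 2 x \left(-11 + x\right)$ ($I{\left(x \right)} = \left(-11 + x\right) 2 x = 2 x \left(-11 + x\right)$)
$j = -726$ ($j = \left(-3 - 3\right) \left(29 + 92\right) = \left(-6\right) 121 = -726$)
$\left(341 + I{\left(-17 \right)}\right) \left(j - -136\right) = \left(341 + 2 \left(-17\right) \left(-11 - 17\right)\right) \left(-726 - -136\right) = \left(341 + 2 \left(-17\right) \left(-28\right)\right) \left(-726 + 136\right) = \left(341 + 952\right) \left(-590\right) = 1293 \left(-590\right) = -762870$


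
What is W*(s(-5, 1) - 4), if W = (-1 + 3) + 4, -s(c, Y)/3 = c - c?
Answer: -24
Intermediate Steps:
s(c, Y) = 0 (s(c, Y) = -3*(c - c) = -3*0 = 0)
W = 6 (W = 2 + 4 = 6)
W*(s(-5, 1) - 4) = 6*(0 - 4) = 6*(-4) = -24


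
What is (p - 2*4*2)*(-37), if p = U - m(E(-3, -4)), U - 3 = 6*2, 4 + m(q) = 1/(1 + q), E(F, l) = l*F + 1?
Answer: -1517/14 ≈ -108.36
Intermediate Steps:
E(F, l) = 1 + F*l (E(F, l) = F*l + 1 = 1 + F*l)
m(q) = -4 + 1/(1 + q)
U = 15 (U = 3 + 6*2 = 3 + 12 = 15)
p = 265/14 (p = 15 - (-3 - 4*(1 - 3*(-4)))/(1 + (1 - 3*(-4))) = 15 - (-3 - 4*(1 + 12))/(1 + (1 + 12)) = 15 - (-3 - 4*13)/(1 + 13) = 15 - (-3 - 52)/14 = 15 - (-55)/14 = 15 - 1*(-55/14) = 15 + 55/14 = 265/14 ≈ 18.929)
(p - 2*4*2)*(-37) = (265/14 - 2*4*2)*(-37) = (265/14 - 8*2)*(-37) = (265/14 - 16)*(-37) = (41/14)*(-37) = -1517/14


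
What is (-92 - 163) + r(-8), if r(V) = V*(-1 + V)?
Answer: -183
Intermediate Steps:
(-92 - 163) + r(-8) = (-92 - 163) - 8*(-1 - 8) = -255 - 8*(-9) = -255 + 72 = -183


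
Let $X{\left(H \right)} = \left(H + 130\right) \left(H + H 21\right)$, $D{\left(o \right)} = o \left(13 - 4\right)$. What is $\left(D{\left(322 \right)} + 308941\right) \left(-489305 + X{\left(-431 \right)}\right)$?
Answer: $737429694903$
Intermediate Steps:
$D{\left(o \right)} = 9 o$ ($D{\left(o \right)} = o 9 = 9 o$)
$X{\left(H \right)} = 22 H \left(130 + H\right)$ ($X{\left(H \right)} = \left(130 + H\right) \left(H + 21 H\right) = \left(130 + H\right) 22 H = 22 H \left(130 + H\right)$)
$\left(D{\left(322 \right)} + 308941\right) \left(-489305 + X{\left(-431 \right)}\right) = \left(9 \cdot 322 + 308941\right) \left(-489305 + 22 \left(-431\right) \left(130 - 431\right)\right) = \left(2898 + 308941\right) \left(-489305 + 22 \left(-431\right) \left(-301\right)\right) = 311839 \left(-489305 + 2854082\right) = 311839 \cdot 2364777 = 737429694903$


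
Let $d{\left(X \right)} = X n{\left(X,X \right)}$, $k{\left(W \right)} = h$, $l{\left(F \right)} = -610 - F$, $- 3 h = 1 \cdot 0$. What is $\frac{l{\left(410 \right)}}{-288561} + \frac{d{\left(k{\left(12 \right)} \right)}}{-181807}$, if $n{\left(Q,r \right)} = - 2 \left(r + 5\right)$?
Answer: $\frac{340}{96187} \approx 0.0035348$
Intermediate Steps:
$n{\left(Q,r \right)} = -10 - 2 r$ ($n{\left(Q,r \right)} = - 2 \left(5 + r\right) = -10 - 2 r$)
$h = 0$ ($h = - \frac{1 \cdot 0}{3} = \left(- \frac{1}{3}\right) 0 = 0$)
$k{\left(W \right)} = 0$
$d{\left(X \right)} = X \left(-10 - 2 X\right)$
$\frac{l{\left(410 \right)}}{-288561} + \frac{d{\left(k{\left(12 \right)} \right)}}{-181807} = \frac{-610 - 410}{-288561} + \frac{\left(-2\right) 0 \left(5 + 0\right)}{-181807} = \left(-610 - 410\right) \left(- \frac{1}{288561}\right) + \left(-2\right) 0 \cdot 5 \left(- \frac{1}{181807}\right) = \left(-1020\right) \left(- \frac{1}{288561}\right) + 0 \left(- \frac{1}{181807}\right) = \frac{340}{96187} + 0 = \frac{340}{96187}$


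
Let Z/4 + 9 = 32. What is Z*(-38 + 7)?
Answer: -2852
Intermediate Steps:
Z = 92 (Z = -36 + 4*32 = -36 + 128 = 92)
Z*(-38 + 7) = 92*(-38 + 7) = 92*(-31) = -2852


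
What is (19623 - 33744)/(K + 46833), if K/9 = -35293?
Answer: 4707/90268 ≈ 0.052145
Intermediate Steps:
K = -317637 (K = 9*(-35293) = -317637)
(19623 - 33744)/(K + 46833) = (19623 - 33744)/(-317637 + 46833) = -14121/(-270804) = -14121*(-1/270804) = 4707/90268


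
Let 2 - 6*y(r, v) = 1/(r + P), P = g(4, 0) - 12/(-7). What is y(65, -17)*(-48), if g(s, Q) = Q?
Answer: -7416/467 ≈ -15.880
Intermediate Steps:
P = 12/7 (P = 0 - 12/(-7) = 0 - 12*(-1)/7 = 0 - 1*(-12/7) = 0 + 12/7 = 12/7 ≈ 1.7143)
y(r, v) = ⅓ - 1/(6*(12/7 + r)) (y(r, v) = ⅓ - 1/(6*(r + 12/7)) = ⅓ - 1/(6*(12/7 + r)))
y(65, -17)*(-48) = ((17 + 14*65)/(6*(12 + 7*65)))*(-48) = ((17 + 910)/(6*(12 + 455)))*(-48) = ((⅙)*927/467)*(-48) = ((⅙)*(1/467)*927)*(-48) = (309/934)*(-48) = -7416/467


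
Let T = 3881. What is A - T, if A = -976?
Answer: -4857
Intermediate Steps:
A - T = -976 - 1*3881 = -976 - 3881 = -4857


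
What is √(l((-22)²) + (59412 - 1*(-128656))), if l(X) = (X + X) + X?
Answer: 4*√11845 ≈ 435.34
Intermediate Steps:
l(X) = 3*X (l(X) = 2*X + X = 3*X)
√(l((-22)²) + (59412 - 1*(-128656))) = √(3*(-22)² + (59412 - 1*(-128656))) = √(3*484 + (59412 + 128656)) = √(1452 + 188068) = √189520 = 4*√11845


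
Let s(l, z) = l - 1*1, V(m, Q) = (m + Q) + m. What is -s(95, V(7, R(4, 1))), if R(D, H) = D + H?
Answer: -94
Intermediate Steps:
V(m, Q) = Q + 2*m (V(m, Q) = (Q + m) + m = Q + 2*m)
s(l, z) = -1 + l (s(l, z) = l - 1 = -1 + l)
-s(95, V(7, R(4, 1))) = -(-1 + 95) = -1*94 = -94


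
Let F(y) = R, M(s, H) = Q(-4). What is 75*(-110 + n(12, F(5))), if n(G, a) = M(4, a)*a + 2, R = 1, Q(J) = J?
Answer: -8400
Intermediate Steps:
M(s, H) = -4
F(y) = 1
n(G, a) = 2 - 4*a (n(G, a) = -4*a + 2 = 2 - 4*a)
75*(-110 + n(12, F(5))) = 75*(-110 + (2 - 4*1)) = 75*(-110 + (2 - 4)) = 75*(-110 - 2) = 75*(-112) = -8400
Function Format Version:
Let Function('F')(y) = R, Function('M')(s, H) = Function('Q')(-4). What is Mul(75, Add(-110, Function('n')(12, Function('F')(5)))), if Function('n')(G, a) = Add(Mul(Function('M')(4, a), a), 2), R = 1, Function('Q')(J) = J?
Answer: -8400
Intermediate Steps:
Function('M')(s, H) = -4
Function('F')(y) = 1
Function('n')(G, a) = Add(2, Mul(-4, a)) (Function('n')(G, a) = Add(Mul(-4, a), 2) = Add(2, Mul(-4, a)))
Mul(75, Add(-110, Function('n')(12, Function('F')(5)))) = Mul(75, Add(-110, Add(2, Mul(-4, 1)))) = Mul(75, Add(-110, Add(2, -4))) = Mul(75, Add(-110, -2)) = Mul(75, -112) = -8400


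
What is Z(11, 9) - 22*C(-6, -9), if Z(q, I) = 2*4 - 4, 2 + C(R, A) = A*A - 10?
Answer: -1514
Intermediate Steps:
C(R, A) = -12 + A² (C(R, A) = -2 + (A*A - 10) = -2 + (A² - 10) = -2 + (-10 + A²) = -12 + A²)
Z(q, I) = 4 (Z(q, I) = 8 - 4 = 4)
Z(11, 9) - 22*C(-6, -9) = 4 - 22*(-12 + (-9)²) = 4 - 22*(-12 + 81) = 4 - 22*69 = 4 - 1518 = -1514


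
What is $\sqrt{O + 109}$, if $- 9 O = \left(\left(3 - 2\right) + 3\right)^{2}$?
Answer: $\frac{\sqrt{965}}{3} \approx 10.355$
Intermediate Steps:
$O = - \frac{16}{9}$ ($O = - \frac{\left(\left(3 - 2\right) + 3\right)^{2}}{9} = - \frac{\left(1 + 3\right)^{2}}{9} = - \frac{4^{2}}{9} = \left(- \frac{1}{9}\right) 16 = - \frac{16}{9} \approx -1.7778$)
$\sqrt{O + 109} = \sqrt{- \frac{16}{9} + 109} = \sqrt{\frac{965}{9}} = \frac{\sqrt{965}}{3}$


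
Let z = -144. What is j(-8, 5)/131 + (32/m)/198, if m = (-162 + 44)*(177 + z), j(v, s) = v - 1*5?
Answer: -2506837/25250643 ≈ -0.099278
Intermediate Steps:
j(v, s) = -5 + v (j(v, s) = v - 5 = -5 + v)
m = -3894 (m = (-162 + 44)*(177 - 144) = -118*33 = -3894)
j(-8, 5)/131 + (32/m)/198 = (-5 - 8)/131 + (32/(-3894))/198 = -13*1/131 + (32*(-1/3894))*(1/198) = -13/131 - 16/1947*1/198 = -13/131 - 8/192753 = -2506837/25250643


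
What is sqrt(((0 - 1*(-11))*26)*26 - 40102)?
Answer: I*sqrt(32666) ≈ 180.74*I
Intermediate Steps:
sqrt(((0 - 1*(-11))*26)*26 - 40102) = sqrt(((0 + 11)*26)*26 - 40102) = sqrt((11*26)*26 - 40102) = sqrt(286*26 - 40102) = sqrt(7436 - 40102) = sqrt(-32666) = I*sqrt(32666)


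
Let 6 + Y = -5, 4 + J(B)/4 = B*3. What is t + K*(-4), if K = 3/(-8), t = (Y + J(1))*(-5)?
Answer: 153/2 ≈ 76.500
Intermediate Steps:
J(B) = -16 + 12*B (J(B) = -16 + 4*(B*3) = -16 + 4*(3*B) = -16 + 12*B)
Y = -11 (Y = -6 - 5 = -11)
t = 75 (t = (-11 + (-16 + 12*1))*(-5) = (-11 + (-16 + 12))*(-5) = (-11 - 4)*(-5) = -15*(-5) = 75)
K = -3/8 (K = 3*(-1/8) = -3/8 ≈ -0.37500)
t + K*(-4) = 75 - 3/8*(-4) = 75 + 3/2 = 153/2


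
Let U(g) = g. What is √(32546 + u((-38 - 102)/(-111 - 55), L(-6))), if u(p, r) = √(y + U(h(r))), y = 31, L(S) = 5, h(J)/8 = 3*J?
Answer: √(32546 + √151) ≈ 180.44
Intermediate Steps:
h(J) = 24*J (h(J) = 8*(3*J) = 24*J)
u(p, r) = √(31 + 24*r)
√(32546 + u((-38 - 102)/(-111 - 55), L(-6))) = √(32546 + √(31 + 24*5)) = √(32546 + √(31 + 120)) = √(32546 + √151)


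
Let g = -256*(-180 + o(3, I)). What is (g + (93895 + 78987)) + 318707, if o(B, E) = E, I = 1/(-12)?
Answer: 1613071/3 ≈ 5.3769e+5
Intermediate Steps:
I = -1/12 ≈ -0.083333
g = 138304/3 (g = -256*(-180 - 1/12) = -256*(-2161/12) = 138304/3 ≈ 46101.)
(g + (93895 + 78987)) + 318707 = (138304/3 + (93895 + 78987)) + 318707 = (138304/3 + 172882) + 318707 = 656950/3 + 318707 = 1613071/3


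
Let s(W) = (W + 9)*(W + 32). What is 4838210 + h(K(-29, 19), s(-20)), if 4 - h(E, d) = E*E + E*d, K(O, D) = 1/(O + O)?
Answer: 16275744239/3364 ≈ 4.8382e+6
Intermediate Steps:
s(W) = (9 + W)*(32 + W)
K(O, D) = 1/(2*O)
h(E, d) = 4 - E² - E*d (h(E, d) = 4 - (E*E + E*d) = 4 - (E² + E*d) = 4 + (-E² - E*d) = 4 - E² - E*d)
4838210 + h(K(-29, 19), s(-20)) = 4838210 + (4 - ((½)/(-29))² - (½)/(-29)*(288 + (-20)² + 41*(-20))) = 4838210 + (4 - ((½)*(-1/29))² - (½)*(-1/29)*(288 + 400 - 820)) = 4838210 + (4 - (-1/58)² - 1*(-1/58)*(-132)) = 4838210 + (4 - 1*1/3364 - 66/29) = 4838210 + (4 - 1/3364 - 66/29) = 4838210 + 5799/3364 = 16275744239/3364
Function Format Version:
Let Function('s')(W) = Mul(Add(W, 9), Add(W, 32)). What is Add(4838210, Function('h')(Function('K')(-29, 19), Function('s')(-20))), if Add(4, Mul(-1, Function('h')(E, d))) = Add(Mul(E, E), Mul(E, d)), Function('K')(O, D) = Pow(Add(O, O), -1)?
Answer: Rational(16275744239, 3364) ≈ 4.8382e+6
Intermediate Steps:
Function('s')(W) = Mul(Add(9, W), Add(32, W))
Function('K')(O, D) = Mul(Rational(1, 2), Pow(O, -1)) (Function('K')(O, D) = Pow(Mul(2, O), -1) = Mul(Rational(1, 2), Pow(O, -1)))
Function('h')(E, d) = Add(4, Mul(-1, Pow(E, 2)), Mul(-1, E, d)) (Function('h')(E, d) = Add(4, Mul(-1, Add(Mul(E, E), Mul(E, d)))) = Add(4, Mul(-1, Add(Pow(E, 2), Mul(E, d)))) = Add(4, Add(Mul(-1, Pow(E, 2)), Mul(-1, E, d))) = Add(4, Mul(-1, Pow(E, 2)), Mul(-1, E, d)))
Add(4838210, Function('h')(Function('K')(-29, 19), Function('s')(-20))) = Add(4838210, Add(4, Mul(-1, Pow(Mul(Rational(1, 2), Pow(-29, -1)), 2)), Mul(-1, Mul(Rational(1, 2), Pow(-29, -1)), Add(288, Pow(-20, 2), Mul(41, -20))))) = Add(4838210, Add(4, Mul(-1, Pow(Mul(Rational(1, 2), Rational(-1, 29)), 2)), Mul(-1, Mul(Rational(1, 2), Rational(-1, 29)), Add(288, 400, -820)))) = Add(4838210, Add(4, Mul(-1, Pow(Rational(-1, 58), 2)), Mul(-1, Rational(-1, 58), -132))) = Add(4838210, Add(4, Mul(-1, Rational(1, 3364)), Rational(-66, 29))) = Add(4838210, Add(4, Rational(-1, 3364), Rational(-66, 29))) = Add(4838210, Rational(5799, 3364)) = Rational(16275744239, 3364)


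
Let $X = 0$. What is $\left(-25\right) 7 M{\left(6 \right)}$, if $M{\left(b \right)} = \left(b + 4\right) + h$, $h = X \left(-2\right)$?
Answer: $-1750$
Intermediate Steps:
$h = 0$ ($h = 0 \left(-2\right) = 0$)
$M{\left(b \right)} = 4 + b$ ($M{\left(b \right)} = \left(b + 4\right) + 0 = \left(4 + b\right) + 0 = 4 + b$)
$\left(-25\right) 7 M{\left(6 \right)} = \left(-25\right) 7 \left(4 + 6\right) = \left(-175\right) 10 = -1750$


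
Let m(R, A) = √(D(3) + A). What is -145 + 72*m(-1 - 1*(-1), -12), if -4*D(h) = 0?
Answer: -145 + 144*I*√3 ≈ -145.0 + 249.42*I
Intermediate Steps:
D(h) = 0 (D(h) = -¼*0 = 0)
m(R, A) = √A (m(R, A) = √(0 + A) = √A)
-145 + 72*m(-1 - 1*(-1), -12) = -145 + 72*√(-12) = -145 + 72*(2*I*√3) = -145 + 144*I*√3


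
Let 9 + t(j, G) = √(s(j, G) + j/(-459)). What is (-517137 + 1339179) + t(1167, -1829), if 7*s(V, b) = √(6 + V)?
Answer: 822033 + √(-324037 + 18207*√1173)/357 ≈ 8.2204e+5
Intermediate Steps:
s(V, b) = √(6 + V)/7
t(j, G) = -9 + √(-j/459 + √(6 + j)/7) (t(j, G) = -9 + √(√(6 + j)/7 + j/(-459)) = -9 + √(√(6 + j)/7 + j*(-1/459)) = -9 + √(√(6 + j)/7 - j/459) = -9 + √(-j/459 + √(6 + j)/7))
(-517137 + 1339179) + t(1167, -1829) = (-517137 + 1339179) + (-9 + √(-2499*1167 + 163863*√(6 + 1167))/1071) = 822042 + (-9 + √(-2916333 + 163863*√1173)/1071) = 822033 + √(-2916333 + 163863*√1173)/1071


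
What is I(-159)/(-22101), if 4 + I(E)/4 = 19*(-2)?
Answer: 56/7367 ≈ 0.0076015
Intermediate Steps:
I(E) = -168 (I(E) = -16 + 4*(19*(-2)) = -16 + 4*(-38) = -16 - 152 = -168)
I(-159)/(-22101) = -168/(-22101) = -168*(-1/22101) = 56/7367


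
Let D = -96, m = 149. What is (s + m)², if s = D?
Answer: 2809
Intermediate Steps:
s = -96
(s + m)² = (-96 + 149)² = 53² = 2809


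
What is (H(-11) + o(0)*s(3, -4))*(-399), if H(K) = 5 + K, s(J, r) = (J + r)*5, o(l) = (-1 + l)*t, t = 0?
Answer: 2394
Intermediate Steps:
o(l) = 0 (o(l) = (-1 + l)*0 = 0)
s(J, r) = 5*J + 5*r
(H(-11) + o(0)*s(3, -4))*(-399) = ((5 - 11) + 0*(5*3 + 5*(-4)))*(-399) = (-6 + 0*(15 - 20))*(-399) = (-6 + 0*(-5))*(-399) = (-6 + 0)*(-399) = -6*(-399) = 2394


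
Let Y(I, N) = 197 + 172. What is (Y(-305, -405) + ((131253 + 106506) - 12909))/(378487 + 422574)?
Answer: 225219/801061 ≈ 0.28115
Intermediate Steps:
Y(I, N) = 369
(Y(-305, -405) + ((131253 + 106506) - 12909))/(378487 + 422574) = (369 + ((131253 + 106506) - 12909))/(378487 + 422574) = (369 + (237759 - 12909))/801061 = (369 + 224850)*(1/801061) = 225219*(1/801061) = 225219/801061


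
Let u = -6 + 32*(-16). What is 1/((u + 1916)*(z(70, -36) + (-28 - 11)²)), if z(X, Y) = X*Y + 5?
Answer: -1/1389612 ≈ -7.1962e-7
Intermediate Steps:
u = -518 (u = -6 - 512 = -518)
z(X, Y) = 5 + X*Y
1/((u + 1916)*(z(70, -36) + (-28 - 11)²)) = 1/((-518 + 1916)*((5 + 70*(-36)) + (-28 - 11)²)) = 1/(1398*((5 - 2520) + (-39)²)) = 1/(1398*(-2515 + 1521)) = 1/(1398*(-994)) = 1/(-1389612) = -1/1389612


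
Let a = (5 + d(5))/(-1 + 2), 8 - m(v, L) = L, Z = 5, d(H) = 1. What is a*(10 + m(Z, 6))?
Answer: 72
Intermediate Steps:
m(v, L) = 8 - L
a = 6 (a = (5 + 1)/(-1 + 2) = 6/1 = 6*1 = 6)
a*(10 + m(Z, 6)) = 6*(10 + (8 - 1*6)) = 6*(10 + (8 - 6)) = 6*(10 + 2) = 6*12 = 72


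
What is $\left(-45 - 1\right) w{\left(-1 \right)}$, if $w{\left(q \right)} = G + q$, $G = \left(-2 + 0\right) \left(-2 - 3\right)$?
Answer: $-414$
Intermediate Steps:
$G = 10$ ($G = \left(-2\right) \left(-5\right) = 10$)
$w{\left(q \right)} = 10 + q$
$\left(-45 - 1\right) w{\left(-1 \right)} = \left(-45 - 1\right) \left(10 - 1\right) = \left(-46\right) 9 = -414$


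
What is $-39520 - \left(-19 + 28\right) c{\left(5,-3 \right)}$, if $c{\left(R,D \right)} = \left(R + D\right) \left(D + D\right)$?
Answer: $-39412$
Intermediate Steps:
$c{\left(R,D \right)} = 2 D \left(D + R\right)$ ($c{\left(R,D \right)} = \left(D + R\right) 2 D = 2 D \left(D + R\right)$)
$-39520 - \left(-19 + 28\right) c{\left(5,-3 \right)} = -39520 - \left(-19 + 28\right) 2 \left(-3\right) \left(-3 + 5\right) = -39520 - 9 \cdot 2 \left(-3\right) 2 = -39520 - 9 \left(-12\right) = -39520 - -108 = -39520 + 108 = -39412$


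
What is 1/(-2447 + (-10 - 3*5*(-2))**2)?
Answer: -1/2047 ≈ -0.00048852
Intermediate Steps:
1/(-2447 + (-10 - 3*5*(-2))**2) = 1/(-2447 + (-10 - 15*(-2))**2) = 1/(-2447 + (-10 + 30)**2) = 1/(-2447 + 20**2) = 1/(-2447 + 400) = 1/(-2047) = -1/2047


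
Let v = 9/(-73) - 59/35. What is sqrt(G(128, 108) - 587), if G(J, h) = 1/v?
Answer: 3*I*sqrt(1394646902)/4622 ≈ 24.24*I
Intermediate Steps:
v = -4622/2555 (v = 9*(-1/73) - 59*1/35 = -9/73 - 59/35 = -4622/2555 ≈ -1.8090)
G(J, h) = -2555/4622 (G(J, h) = 1/(-4622/2555) = -2555/4622)
sqrt(G(128, 108) - 587) = sqrt(-2555/4622 - 587) = sqrt(-2715669/4622) = 3*I*sqrt(1394646902)/4622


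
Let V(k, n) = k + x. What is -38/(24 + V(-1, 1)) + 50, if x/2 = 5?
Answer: 1612/33 ≈ 48.849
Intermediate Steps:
x = 10 (x = 2*5 = 10)
V(k, n) = 10 + k (V(k, n) = k + 10 = 10 + k)
-38/(24 + V(-1, 1)) + 50 = -38/(24 + (10 - 1)) + 50 = -38/(24 + 9) + 50 = -38/33 + 50 = 1612/33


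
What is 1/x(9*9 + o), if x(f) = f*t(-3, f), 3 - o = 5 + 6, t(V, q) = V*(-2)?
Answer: 1/438 ≈ 0.0022831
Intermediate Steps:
t(V, q) = -2*V
o = -8 (o = 3 - (5 + 6) = 3 - 1*11 = 3 - 11 = -8)
x(f) = 6*f (x(f) = f*(-2*(-3)) = f*6 = 6*f)
1/x(9*9 + o) = 1/(6*(9*9 - 8)) = 1/(6*(81 - 8)) = 1/(6*73) = 1/438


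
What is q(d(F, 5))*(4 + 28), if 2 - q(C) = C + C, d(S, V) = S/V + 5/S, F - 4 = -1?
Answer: -1216/15 ≈ -81.067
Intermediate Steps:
F = 3 (F = 4 - 1 = 3)
d(S, V) = 5/S + S/V
q(C) = 2 - 2*C (q(C) = 2 - (C + C) = 2 - 2*C)
q(d(F, 5))*(4 + 28) = (2 - 2*(5/3 + 3/5))*(4 + 28) = (2 - 2*(5*(⅓) + 3*(⅕)))*32 = (2 - 2*(5/3 + ⅗))*32 = (2 - 2*34/15)*32 = (2 - 68/15)*32 = -38/15*32 = -1216/15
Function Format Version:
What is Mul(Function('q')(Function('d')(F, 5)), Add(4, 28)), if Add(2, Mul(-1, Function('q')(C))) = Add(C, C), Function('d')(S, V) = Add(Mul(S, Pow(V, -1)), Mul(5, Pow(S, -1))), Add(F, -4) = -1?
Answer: Rational(-1216, 15) ≈ -81.067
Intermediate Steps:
F = 3 (F = Add(4, -1) = 3)
Function('d')(S, V) = Add(Mul(5, Pow(S, -1)), Mul(S, Pow(V, -1)))
Function('q')(C) = Add(2, Mul(-2, C)) (Function('q')(C) = Add(2, Mul(-1, Add(C, C))) = Add(2, Mul(-1, Mul(2, C))) = Add(2, Mul(-2, C)))
Mul(Function('q')(Function('d')(F, 5)), Add(4, 28)) = Mul(Add(2, Mul(-2, Add(Mul(5, Pow(3, -1)), Mul(3, Pow(5, -1))))), Add(4, 28)) = Mul(Add(2, Mul(-2, Add(Mul(5, Rational(1, 3)), Mul(3, Rational(1, 5))))), 32) = Mul(Add(2, Mul(-2, Add(Rational(5, 3), Rational(3, 5)))), 32) = Mul(Add(2, Mul(-2, Rational(34, 15))), 32) = Mul(Add(2, Rational(-68, 15)), 32) = Mul(Rational(-38, 15), 32) = Rational(-1216, 15)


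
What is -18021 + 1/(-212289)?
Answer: -3825660070/212289 ≈ -18021.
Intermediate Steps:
-18021 + 1/(-212289) = -18021 - 1/212289 = -3825660070/212289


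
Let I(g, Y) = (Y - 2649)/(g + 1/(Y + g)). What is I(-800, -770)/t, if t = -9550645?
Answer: -82582/184547994933 ≈ -4.4748e-7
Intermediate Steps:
I(g, Y) = (-2649 + Y)/(g + 1/(Y + g))
I(-800, -770)/t = (((-770)² - 2649*(-770) - 2649*(-800) - 770*(-800))/(1 + (-800)² - 770*(-800)))/(-9550645) = ((592900 + 2039730 + 2119200 + 616000)/(1 + 640000 + 616000))*(-1/9550645) = (5367830/1256001)*(-1/9550645) = -82582/184547994933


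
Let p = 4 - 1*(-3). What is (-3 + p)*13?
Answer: 52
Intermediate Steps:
p = 7 (p = 4 + 3 = 7)
(-3 + p)*13 = (-3 + 7)*13 = 4*13 = 52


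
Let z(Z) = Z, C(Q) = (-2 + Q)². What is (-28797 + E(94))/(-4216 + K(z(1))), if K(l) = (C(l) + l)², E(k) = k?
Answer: 28703/4212 ≈ 6.8146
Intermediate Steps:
K(l) = (l + (-2 + l)²)² (K(l) = ((-2 + l)² + l)² = (l + (-2 + l)²)²)
(-28797 + E(94))/(-4216 + K(z(1))) = (-28797 + 94)/(-4216 + (1 + (-2 + 1)²)²) = -28703/(-4216 + (1 + (-1)²)²) = -28703/(-4216 + (1 + 1)²) = -28703/(-4216 + 2²) = -28703/(-4216 + 4) = -28703/(-4212) = -28703*(-1/4212) = 28703/4212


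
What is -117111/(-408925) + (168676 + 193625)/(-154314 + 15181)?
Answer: -131859931662/56894962025 ≈ -2.3176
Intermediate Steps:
-117111/(-408925) + (168676 + 193625)/(-154314 + 15181) = -117111*(-1/408925) + 362301/(-139133) = 117111/408925 + 362301*(-1/139133) = 117111/408925 - 362301/139133 = -131859931662/56894962025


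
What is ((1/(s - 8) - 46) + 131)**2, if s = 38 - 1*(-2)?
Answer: 7403841/1024 ≈ 7230.3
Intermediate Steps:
s = 40 (s = 38 + 2 = 40)
((1/(s - 8) - 46) + 131)**2 = ((1/(40 - 8) - 46) + 131)**2 = ((1/32 - 46) + 131)**2 = (-1471/32 + 131)**2 = (2721/32)**2 = 7403841/1024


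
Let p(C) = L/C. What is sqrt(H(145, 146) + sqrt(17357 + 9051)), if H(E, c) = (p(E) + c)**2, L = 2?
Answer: sqrt(448253584 + 42050*sqrt(6602))/145 ≈ 146.57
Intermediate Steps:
p(C) = 2/C
H(E, c) = (c + 2/E)**2 (H(E, c) = (2/E + c)**2 = (c + 2/E)**2)
sqrt(H(145, 146) + sqrt(17357 + 9051)) = sqrt((2 + 145*146)**2/145**2 + sqrt(17357 + 9051)) = sqrt((2 + 21170)**2/21025 + sqrt(26408)) = sqrt((1/21025)*21172**2 + 2*sqrt(6602)) = sqrt((1/21025)*448253584 + 2*sqrt(6602)) = sqrt(448253584/21025 + 2*sqrt(6602))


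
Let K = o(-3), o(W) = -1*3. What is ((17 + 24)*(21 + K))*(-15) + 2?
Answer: -11068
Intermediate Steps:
o(W) = -3
K = -3
((17 + 24)*(21 + K))*(-15) + 2 = ((17 + 24)*(21 - 3))*(-15) + 2 = (41*18)*(-15) + 2 = 738*(-15) + 2 = -11070 + 2 = -11068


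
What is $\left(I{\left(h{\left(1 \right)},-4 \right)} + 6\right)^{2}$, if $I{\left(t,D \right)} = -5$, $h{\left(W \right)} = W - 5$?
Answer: $1$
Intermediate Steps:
$h{\left(W \right)} = -5 + W$ ($h{\left(W \right)} = W - 5 = -5 + W$)
$\left(I{\left(h{\left(1 \right)},-4 \right)} + 6\right)^{2} = \left(-5 + 6\right)^{2} = 1^{2} = 1$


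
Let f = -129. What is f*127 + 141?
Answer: -16242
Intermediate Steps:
f*127 + 141 = -129*127 + 141 = -16383 + 141 = -16242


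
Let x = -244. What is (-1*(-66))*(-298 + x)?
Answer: -35772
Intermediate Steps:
(-1*(-66))*(-298 + x) = (-1*(-66))*(-298 - 244) = 66*(-542) = -35772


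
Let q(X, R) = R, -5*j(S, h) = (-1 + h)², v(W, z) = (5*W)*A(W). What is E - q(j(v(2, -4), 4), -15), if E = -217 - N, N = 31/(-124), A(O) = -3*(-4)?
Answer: -807/4 ≈ -201.75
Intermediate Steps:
A(O) = 12
v(W, z) = 60*W (v(W, z) = (5*W)*12 = 60*W)
N = -¼ (N = 31*(-1/124) = -¼ ≈ -0.25000)
j(S, h) = -(-1 + h)²/5
E = -867/4 (E = -217 - 1*(-¼) = -217 + ¼ = -867/4 ≈ -216.75)
E - q(j(v(2, -4), 4), -15) = -867/4 - 1*(-15) = -867/4 + 15 = -807/4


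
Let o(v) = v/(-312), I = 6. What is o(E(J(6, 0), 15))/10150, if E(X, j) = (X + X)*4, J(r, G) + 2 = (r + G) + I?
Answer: -1/39585 ≈ -2.5262e-5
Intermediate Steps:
J(r, G) = 4 + G + r (J(r, G) = -2 + ((r + G) + 6) = -2 + ((G + r) + 6) = -2 + (6 + G + r) = 4 + G + r)
E(X, j) = 8*X (E(X, j) = (2*X)*4 = 8*X)
o(v) = -v/312 (o(v) = v*(-1/312) = -v/312)
o(E(J(6, 0), 15))/10150 = -(4 + 0 + 6)/39/10150 = -10/39*(1/10150) = -1/312*80*(1/10150) = -10/39*1/10150 = -1/39585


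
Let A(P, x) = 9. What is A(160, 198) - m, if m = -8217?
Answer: 8226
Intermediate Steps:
A(160, 198) - m = 9 - 1*(-8217) = 9 + 8217 = 8226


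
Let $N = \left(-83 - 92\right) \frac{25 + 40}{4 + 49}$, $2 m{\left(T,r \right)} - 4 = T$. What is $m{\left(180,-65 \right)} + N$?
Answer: $- \frac{6499}{53} \approx -122.62$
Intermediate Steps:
$m{\left(T,r \right)} = 2 + \frac{T}{2}$
$N = - \frac{11375}{53}$ ($N = - 175 \cdot \frac{65}{53} = - 175 \cdot 65 \cdot \frac{1}{53} = \left(-175\right) \frac{65}{53} = - \frac{11375}{53} \approx -214.62$)
$m{\left(180,-65 \right)} + N = \left(2 + \frac{1}{2} \cdot 180\right) - \frac{11375}{53} = \left(2 + 90\right) - \frac{11375}{53} = 92 - \frac{11375}{53} = - \frac{6499}{53}$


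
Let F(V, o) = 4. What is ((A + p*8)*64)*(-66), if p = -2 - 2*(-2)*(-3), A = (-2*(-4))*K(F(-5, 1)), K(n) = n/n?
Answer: 439296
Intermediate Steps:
K(n) = 1
A = 8 (A = -2*(-4)*1 = 8*1 = 8)
p = -14 (p = -2 + 4*(-3) = -2 - 12 = -14)
((A + p*8)*64)*(-66) = ((8 - 14*8)*64)*(-66) = ((8 - 112)*64)*(-66) = -104*64*(-66) = -6656*(-66) = 439296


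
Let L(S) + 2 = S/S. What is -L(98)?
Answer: 1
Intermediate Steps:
L(S) = -1 (L(S) = -2 + S/S = -2 + 1 = -1)
-L(98) = -1*(-1) = 1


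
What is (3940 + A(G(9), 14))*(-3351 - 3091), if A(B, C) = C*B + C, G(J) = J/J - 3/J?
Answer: -76595380/3 ≈ -2.5532e+7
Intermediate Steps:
G(J) = 1 - 3/J
A(B, C) = C + B*C (A(B, C) = B*C + C = C + B*C)
(3940 + A(G(9), 14))*(-3351 - 3091) = (3940 + 14*(1 + (-3 + 9)/9))*(-3351 - 3091) = (3940 + 14*(1 + (1/9)*6))*(-6442) = (3940 + 14*(1 + 2/3))*(-6442) = (3940 + 14*(5/3))*(-6442) = (3940 + 70/3)*(-6442) = (11890/3)*(-6442) = -76595380/3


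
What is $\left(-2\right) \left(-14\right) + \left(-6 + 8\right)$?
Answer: $30$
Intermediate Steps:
$\left(-2\right) \left(-14\right) + \left(-6 + 8\right) = 28 + 2 = 30$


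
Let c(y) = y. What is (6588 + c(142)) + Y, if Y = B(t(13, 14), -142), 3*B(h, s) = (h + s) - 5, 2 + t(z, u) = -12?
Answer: 20029/3 ≈ 6676.3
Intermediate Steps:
t(z, u) = -14 (t(z, u) = -2 - 12 = -14)
B(h, s) = -5/3 + h/3 + s/3 (B(h, s) = ((h + s) - 5)/3 = (-5 + h + s)/3 = -5/3 + h/3 + s/3)
Y = -161/3 (Y = -5/3 + (⅓)*(-14) + (⅓)*(-142) = -5/3 - 14/3 - 142/3 = -161/3 ≈ -53.667)
(6588 + c(142)) + Y = (6588 + 142) - 161/3 = 6730 - 161/3 = 20029/3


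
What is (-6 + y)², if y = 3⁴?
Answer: 5625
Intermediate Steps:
y = 81
(-6 + y)² = (-6 + 81)² = 75² = 5625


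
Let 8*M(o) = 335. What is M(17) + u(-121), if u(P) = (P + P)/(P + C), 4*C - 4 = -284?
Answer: 65921/1528 ≈ 43.142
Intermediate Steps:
C = -70 (C = 1 + (1/4)*(-284) = 1 - 71 = -70)
u(P) = 2*P/(-70 + P) (u(P) = (P + P)/(P - 70) = (2*P)/(-70 + P) = 2*P/(-70 + P))
M(o) = 335/8 (M(o) = (1/8)*335 = 335/8)
M(17) + u(-121) = 335/8 + 2*(-121)/(-70 - 121) = 335/8 + 2*(-121)/(-191) = 335/8 + 2*(-121)*(-1/191) = 335/8 + 242/191 = 65921/1528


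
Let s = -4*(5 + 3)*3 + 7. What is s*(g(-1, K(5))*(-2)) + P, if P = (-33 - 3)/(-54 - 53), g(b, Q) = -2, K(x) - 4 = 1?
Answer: -38056/107 ≈ -355.66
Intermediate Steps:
K(x) = 5 (K(x) = 4 + 1 = 5)
P = 36/107 (P = -36/(-107) = -36*(-1/107) = 36/107 ≈ 0.33645)
s = -89 (s = -4*8*3 + 7 = -32*3 + 7 = -96 + 7 = -89)
s*(g(-1, K(5))*(-2)) + P = -(-178)*(-2) + 36/107 = -89*4 + 36/107 = -356 + 36/107 = -38056/107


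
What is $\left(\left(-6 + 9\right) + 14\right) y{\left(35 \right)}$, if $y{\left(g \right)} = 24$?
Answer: $408$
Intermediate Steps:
$\left(\left(-6 + 9\right) + 14\right) y{\left(35 \right)} = \left(\left(-6 + 9\right) + 14\right) 24 = \left(3 + 14\right) 24 = 17 \cdot 24 = 408$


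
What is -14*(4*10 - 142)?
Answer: 1428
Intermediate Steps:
-14*(4*10 - 142) = -14*(40 - 142) = -14*(-102) = 1428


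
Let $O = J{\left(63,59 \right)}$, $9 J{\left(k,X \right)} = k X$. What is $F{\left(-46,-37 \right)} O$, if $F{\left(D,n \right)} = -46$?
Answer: $-18998$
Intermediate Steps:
$J{\left(k,X \right)} = \frac{X k}{9}$ ($J{\left(k,X \right)} = \frac{k X}{9} = \frac{X k}{9}$)
$O = 413$ ($O = \frac{1}{9} \cdot 59 \cdot 63 = 413$)
$F{\left(-46,-37 \right)} O = \left(-46\right) 413 = -18998$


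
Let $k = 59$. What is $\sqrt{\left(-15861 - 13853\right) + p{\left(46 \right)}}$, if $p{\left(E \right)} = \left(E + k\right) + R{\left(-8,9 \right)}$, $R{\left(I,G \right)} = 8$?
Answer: $3 i \sqrt{3289} \approx 172.05 i$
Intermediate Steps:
$p{\left(E \right)} = 67 + E$ ($p{\left(E \right)} = \left(E + 59\right) + 8 = \left(59 + E\right) + 8 = 67 + E$)
$\sqrt{\left(-15861 - 13853\right) + p{\left(46 \right)}} = \sqrt{\left(-15861 - 13853\right) + \left(67 + 46\right)} = \sqrt{\left(-15861 - 13853\right) + 113} = \sqrt{-29714 + 113} = \sqrt{-29601} = 3 i \sqrt{3289}$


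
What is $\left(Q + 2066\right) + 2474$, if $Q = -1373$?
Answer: $3167$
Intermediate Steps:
$\left(Q + 2066\right) + 2474 = \left(-1373 + 2066\right) + 2474 = 693 + 2474 = 3167$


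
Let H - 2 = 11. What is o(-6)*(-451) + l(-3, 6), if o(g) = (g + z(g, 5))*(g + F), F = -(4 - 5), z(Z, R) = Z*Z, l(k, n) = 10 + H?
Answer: 67673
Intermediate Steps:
H = 13 (H = 2 + 11 = 13)
l(k, n) = 23 (l(k, n) = 10 + 13 = 23)
z(Z, R) = Z²
F = 1 (F = -1*(-1) = 1)
o(g) = (1 + g)*(g + g²) (o(g) = (g + g²)*(g + 1) = (g + g²)*(1 + g) = (1 + g)*(g + g²))
o(-6)*(-451) + l(-3, 6) = -6*(1 + (-6)² + 2*(-6))*(-451) + 23 = -6*(1 + 36 - 12)*(-451) + 23 = -6*25*(-451) + 23 = -150*(-451) + 23 = 67650 + 23 = 67673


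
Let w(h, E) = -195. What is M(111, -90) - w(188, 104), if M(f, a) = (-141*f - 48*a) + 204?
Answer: -10932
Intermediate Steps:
M(f, a) = 204 - 141*f - 48*a
M(111, -90) - w(188, 104) = (204 - 141*111 - 48*(-90)) - 1*(-195) = (204 - 15651 + 4320) + 195 = -11127 + 195 = -10932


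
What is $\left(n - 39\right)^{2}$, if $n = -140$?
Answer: $32041$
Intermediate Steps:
$\left(n - 39\right)^{2} = \left(-140 - 39\right)^{2} = \left(-179\right)^{2} = 32041$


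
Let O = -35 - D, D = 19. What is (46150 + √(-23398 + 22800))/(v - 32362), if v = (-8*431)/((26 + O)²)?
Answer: -4522700/3171907 - 98*I*√598/3171907 ≈ -1.4259 - 0.00075554*I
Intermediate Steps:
O = -54 (O = -35 - 1*19 = -35 - 19 = -54)
v = -431/98 (v = (-8*431)/((26 - 54)²) = -3448/((-28)²) = -3448/784 = -3448*1/784 = -431/98 ≈ -4.3980)
(46150 + √(-23398 + 22800))/(v - 32362) = (46150 + √(-23398 + 22800))/(-431/98 - 32362) = (46150 + √(-598))/(-3171907/98) = (46150 + I*√598)*(-98/3171907) = -4522700/3171907 - 98*I*√598/3171907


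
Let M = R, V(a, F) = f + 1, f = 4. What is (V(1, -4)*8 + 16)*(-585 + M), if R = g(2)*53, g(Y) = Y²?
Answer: -20888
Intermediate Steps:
V(a, F) = 5 (V(a, F) = 4 + 1 = 5)
R = 212 (R = 2²*53 = 4*53 = 212)
M = 212
(V(1, -4)*8 + 16)*(-585 + M) = (5*8 + 16)*(-585 + 212) = (40 + 16)*(-373) = 56*(-373) = -20888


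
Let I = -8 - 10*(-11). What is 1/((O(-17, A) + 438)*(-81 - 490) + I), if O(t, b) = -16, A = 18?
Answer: -1/240860 ≈ -4.1518e-6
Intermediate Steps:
I = 102 (I = -8 + 110 = 102)
1/((O(-17, A) + 438)*(-81 - 490) + I) = 1/((-16 + 438)*(-81 - 490) + 102) = 1/(422*(-571) + 102) = 1/(-240962 + 102) = 1/(-240860) = -1/240860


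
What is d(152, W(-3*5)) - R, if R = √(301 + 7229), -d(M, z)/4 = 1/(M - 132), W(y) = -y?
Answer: -⅕ - √7530 ≈ -86.976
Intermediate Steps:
d(M, z) = -4/(-132 + M) (d(M, z) = -4/(M - 132) = -4/(-132 + M))
R = √7530 ≈ 86.776
d(152, W(-3*5)) - R = -4/(-132 + 152) - √7530 = -4/20 - √7530 = -4*1/20 - √7530 = -⅕ - √7530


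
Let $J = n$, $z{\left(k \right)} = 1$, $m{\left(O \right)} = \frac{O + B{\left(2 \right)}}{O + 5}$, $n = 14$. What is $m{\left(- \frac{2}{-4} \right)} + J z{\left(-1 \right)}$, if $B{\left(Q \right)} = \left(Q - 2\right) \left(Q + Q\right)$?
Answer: $\frac{155}{11} \approx 14.091$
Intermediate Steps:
$B{\left(Q \right)} = 2 Q \left(-2 + Q\right)$ ($B{\left(Q \right)} = \left(-2 + Q\right) 2 Q = 2 Q \left(-2 + Q\right)$)
$m{\left(O \right)} = \frac{O}{5 + O}$ ($m{\left(O \right)} = \frac{O + 2 \cdot 2 \left(-2 + 2\right)}{O + 5} = \frac{O + 2 \cdot 2 \cdot 0}{5 + O} = \frac{O + 0}{5 + O} = \frac{O}{5 + O}$)
$J = 14$
$m{\left(- \frac{2}{-4} \right)} + J z{\left(-1 \right)} = \frac{\left(-2\right) \frac{1}{-4}}{5 - \frac{2}{-4}} + 14 \cdot 1 = \frac{\left(-2\right) \left(- \frac{1}{4}\right)}{5 - - \frac{1}{2}} + 14 = \frac{1}{2 \left(5 + \frac{1}{2}\right)} + 14 = \frac{1}{2 \cdot \frac{11}{2}} + 14 = \frac{1}{2} \cdot \frac{2}{11} + 14 = \frac{1}{11} + 14 = \frac{155}{11}$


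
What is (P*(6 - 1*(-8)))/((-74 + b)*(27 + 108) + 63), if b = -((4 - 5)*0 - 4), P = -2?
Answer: 4/1341 ≈ 0.0029828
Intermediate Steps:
b = 4 (b = -(-1*0 - 4) = -(0 - 4) = -1*(-4) = 4)
(P*(6 - 1*(-8)))/((-74 + b)*(27 + 108) + 63) = (-2*(6 - 1*(-8)))/((-74 + 4)*(27 + 108) + 63) = (-2*(6 + 8))/(-70*135 + 63) = (-2*14)/(-9450 + 63) = -28/(-9387) = -28*(-1/9387) = 4/1341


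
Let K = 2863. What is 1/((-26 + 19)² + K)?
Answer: 1/2912 ≈ 0.00034341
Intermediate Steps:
1/((-26 + 19)² + K) = 1/((-26 + 19)² + 2863) = 1/((-7)² + 2863) = 1/(49 + 2863) = 1/2912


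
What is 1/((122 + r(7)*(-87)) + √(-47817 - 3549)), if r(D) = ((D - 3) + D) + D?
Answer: -722/1068251 - I*√51366/2136502 ≈ -0.00067587 - 0.00010608*I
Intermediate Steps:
r(D) = -3 + 3*D (r(D) = ((-3 + D) + D) + D = (-3 + 2*D) + D = -3 + 3*D)
1/((122 + r(7)*(-87)) + √(-47817 - 3549)) = 1/((122 + (-3 + 3*7)*(-87)) + √(-47817 - 3549)) = 1/((122 + (-3 + 21)*(-87)) + √(-51366)) = 1/((122 + 18*(-87)) + I*√51366) = 1/((122 - 1566) + I*√51366) = 1/(-1444 + I*√51366)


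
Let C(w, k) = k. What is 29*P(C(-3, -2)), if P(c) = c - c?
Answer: 0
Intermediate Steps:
P(c) = 0
29*P(C(-3, -2)) = 29*0 = 0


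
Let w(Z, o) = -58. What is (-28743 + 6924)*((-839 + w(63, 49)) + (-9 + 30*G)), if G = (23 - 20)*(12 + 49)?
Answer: -100018296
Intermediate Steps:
G = 183 (G = 3*61 = 183)
(-28743 + 6924)*((-839 + w(63, 49)) + (-9 + 30*G)) = (-28743 + 6924)*((-839 - 58) + (-9 + 30*183)) = -21819*(-897 + (-9 + 5490)) = -21819*(-897 + 5481) = -21819*4584 = -100018296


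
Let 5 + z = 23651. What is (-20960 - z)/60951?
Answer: -44606/60951 ≈ -0.73183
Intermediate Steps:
z = 23646 (z = -5 + 23651 = 23646)
(-20960 - z)/60951 = (-20960 - 1*23646)/60951 = (-20960 - 23646)*(1/60951) = -44606*1/60951 = -44606/60951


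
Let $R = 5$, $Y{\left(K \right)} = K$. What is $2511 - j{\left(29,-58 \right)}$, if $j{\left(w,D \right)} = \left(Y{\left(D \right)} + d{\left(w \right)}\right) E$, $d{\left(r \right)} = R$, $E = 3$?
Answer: $2670$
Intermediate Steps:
$d{\left(r \right)} = 5$
$j{\left(w,D \right)} = 15 + 3 D$ ($j{\left(w,D \right)} = \left(D + 5\right) 3 = \left(5 + D\right) 3 = 15 + 3 D$)
$2511 - j{\left(29,-58 \right)} = 2511 - \left(15 + 3 \left(-58\right)\right) = 2511 - \left(15 - 174\right) = 2511 - -159 = 2511 + 159 = 2670$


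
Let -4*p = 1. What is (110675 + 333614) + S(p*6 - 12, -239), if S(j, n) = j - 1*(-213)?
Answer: 888977/2 ≈ 4.4449e+5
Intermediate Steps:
p = -¼ (p = -¼*1 = -¼ ≈ -0.25000)
S(j, n) = 213 + j (S(j, n) = j + 213 = 213 + j)
(110675 + 333614) + S(p*6 - 12, -239) = (110675 + 333614) + (213 + (-¼*6 - 12)) = 444289 + (213 + (-3/2 - 12)) = 444289 + (213 - 27/2) = 444289 + 399/2 = 888977/2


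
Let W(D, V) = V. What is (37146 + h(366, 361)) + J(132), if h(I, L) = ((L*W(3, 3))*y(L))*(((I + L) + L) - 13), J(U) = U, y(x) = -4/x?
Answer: 24378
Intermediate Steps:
h(I, L) = 156 - 24*L - 12*I (h(I, L) = ((L*3)*(-4/L))*(((I + L) + L) - 13) = ((3*L)*(-4/L))*((I + 2*L) - 13) = -12*(-13 + I + 2*L) = 156 - 24*L - 12*I)
(37146 + h(366, 361)) + J(132) = (37146 + (156 - 24*361 - 12*366)) + 132 = (37146 + (156 - 8664 - 4392)) + 132 = (37146 - 12900) + 132 = 24246 + 132 = 24378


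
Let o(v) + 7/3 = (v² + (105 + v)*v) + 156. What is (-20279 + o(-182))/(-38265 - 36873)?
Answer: -40519/112707 ≈ -0.35951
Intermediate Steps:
o(v) = 461/3 + v² + v*(105 + v) (o(v) = -7/3 + ((v² + (105 + v)*v) + 156) = -7/3 + ((v² + v*(105 + v)) + 156) = -7/3 + (156 + v² + v*(105 + v)) = 461/3 + v² + v*(105 + v))
(-20279 + o(-182))/(-38265 - 36873) = (-20279 + (461/3 + 2*(-182)² + 105*(-182)))/(-38265 - 36873) = (-20279 + (461/3 + 2*33124 - 19110))/(-75138) = (-20279 + (461/3 + 66248 - 19110))*(-1/75138) = (-20279 + 141875/3)*(-1/75138) = (81038/3)*(-1/75138) = -40519/112707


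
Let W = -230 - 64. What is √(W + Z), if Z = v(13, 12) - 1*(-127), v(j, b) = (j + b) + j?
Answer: I*√129 ≈ 11.358*I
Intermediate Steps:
v(j, b) = b + 2*j (v(j, b) = (b + j) + j = b + 2*j)
W = -294
Z = 165 (Z = (12 + 2*13) - 1*(-127) = (12 + 26) + 127 = 38 + 127 = 165)
√(W + Z) = √(-294 + 165) = √(-129) = I*√129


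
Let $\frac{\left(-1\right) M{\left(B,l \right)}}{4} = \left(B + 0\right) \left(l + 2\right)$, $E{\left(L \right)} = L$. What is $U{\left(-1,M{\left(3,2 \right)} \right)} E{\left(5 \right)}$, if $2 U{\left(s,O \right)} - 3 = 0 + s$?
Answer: $5$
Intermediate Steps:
$M{\left(B,l \right)} = - 4 B \left(2 + l\right)$ ($M{\left(B,l \right)} = - 4 \left(B + 0\right) \left(l + 2\right) = - 4 B \left(2 + l\right)$)
$U{\left(s,O \right)} = \frac{3}{2} + \frac{s}{2}$ ($U{\left(s,O \right)} = \frac{3}{2} + \frac{0 + s}{2} = \frac{3}{2} + \frac{s}{2}$)
$U{\left(-1,M{\left(3,2 \right)} \right)} E{\left(5 \right)} = \left(\frac{3}{2} + \frac{1}{2} \left(-1\right)\right) 5 = \left(\frac{3}{2} - \frac{1}{2}\right) 5 = 1 \cdot 5 = 5$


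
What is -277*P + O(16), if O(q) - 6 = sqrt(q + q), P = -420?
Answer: 116346 + 4*sqrt(2) ≈ 1.1635e+5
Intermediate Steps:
O(q) = 6 + sqrt(2)*sqrt(q) (O(q) = 6 + sqrt(q + q) = 6 + sqrt(2*q) = 6 + sqrt(2)*sqrt(q))
-277*P + O(16) = -277*(-420) + (6 + sqrt(2)*sqrt(16)) = 116340 + (6 + sqrt(2)*4) = 116340 + (6 + 4*sqrt(2)) = 116346 + 4*sqrt(2)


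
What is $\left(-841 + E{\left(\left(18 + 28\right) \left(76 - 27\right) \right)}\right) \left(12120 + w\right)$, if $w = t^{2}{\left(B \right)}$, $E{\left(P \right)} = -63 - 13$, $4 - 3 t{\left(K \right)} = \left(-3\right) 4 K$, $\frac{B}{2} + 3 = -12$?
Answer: $- \frac{216243272}{9} \approx -2.4027 \cdot 10^{7}$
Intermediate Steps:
$B = -30$ ($B = -6 + 2 \left(-12\right) = -6 - 24 = -30$)
$t{\left(K \right)} = \frac{4}{3} + 4 K$ ($t{\left(K \right)} = \frac{4}{3} - \frac{\left(-3\right) 4 K}{3} = \frac{4}{3} - \frac{\left(-12\right) K}{3} = \frac{4}{3} + 4 K$)
$E{\left(P \right)} = -76$
$w = \frac{126736}{9}$ ($w = \left(\frac{4}{3} + 4 \left(-30\right)\right)^{2} = \left(\frac{4}{3} - 120\right)^{2} = \left(- \frac{356}{3}\right)^{2} = \frac{126736}{9} \approx 14082.0$)
$\left(-841 + E{\left(\left(18 + 28\right) \left(76 - 27\right) \right)}\right) \left(12120 + w\right) = \left(-841 - 76\right) \left(12120 + \frac{126736}{9}\right) = \left(-917\right) \frac{235816}{9} = - \frac{216243272}{9}$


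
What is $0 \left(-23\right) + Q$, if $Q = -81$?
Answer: $-81$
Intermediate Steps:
$0 \left(-23\right) + Q = 0 \left(-23\right) - 81 = 0 - 81 = -81$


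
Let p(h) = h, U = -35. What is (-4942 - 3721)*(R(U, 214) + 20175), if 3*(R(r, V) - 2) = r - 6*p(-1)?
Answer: -524128826/3 ≈ -1.7471e+8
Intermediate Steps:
R(r, V) = 4 + r/3 (R(r, V) = 2 + (r - 6*(-1))/3 = 2 + (r + 6)/3 = 2 + (6 + r)/3 = 2 + (2 + r/3) = 4 + r/3)
(-4942 - 3721)*(R(U, 214) + 20175) = (-4942 - 3721)*((4 + (1/3)*(-35)) + 20175) = -8663*((4 - 35/3) + 20175) = -8663*(-23/3 + 20175) = -8663*60502/3 = -524128826/3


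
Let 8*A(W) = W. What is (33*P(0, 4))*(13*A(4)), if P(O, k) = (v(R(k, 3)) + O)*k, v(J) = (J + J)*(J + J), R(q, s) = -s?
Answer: 30888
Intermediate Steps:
A(W) = W/8
v(J) = 4*J**2 (v(J) = (2*J)*(2*J) = 4*J**2)
P(O, k) = k*(36 + O) (P(O, k) = (4*(-1*3)**2 + O)*k = (4*(-3)**2 + O)*k = (4*9 + O)*k = (36 + O)*k = k*(36 + O))
(33*P(0, 4))*(13*A(4)) = (33*(4*(36 + 0)))*(13*((1/8)*4)) = (33*(4*36))*(13*(1/2)) = (33*144)*(13/2) = 4752*(13/2) = 30888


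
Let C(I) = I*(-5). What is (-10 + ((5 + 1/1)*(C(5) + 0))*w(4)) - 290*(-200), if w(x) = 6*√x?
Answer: 56190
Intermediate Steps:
C(I) = -5*I
(-10 + ((5 + 1/1)*(C(5) + 0))*w(4)) - 290*(-200) = (-10 + ((5 + 1/1)*(-5*5 + 0))*(6*√4)) - 290*(-200) = (-10 + ((5 + 1)*(-25 + 0))*(6*2)) + 58000 = (-10 + (6*(-25))*12) + 58000 = (-10 - 150*12) + 58000 = (-10 - 1800) + 58000 = -1810 + 58000 = 56190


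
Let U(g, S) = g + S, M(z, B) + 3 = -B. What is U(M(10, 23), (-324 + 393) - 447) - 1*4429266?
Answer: -4429670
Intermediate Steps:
M(z, B) = -3 - B
U(g, S) = S + g
U(M(10, 23), (-324 + 393) - 447) - 1*4429266 = (((-324 + 393) - 447) + (-3 - 1*23)) - 1*4429266 = ((69 - 447) + (-3 - 23)) - 4429266 = (-378 - 26) - 4429266 = -404 - 4429266 = -4429670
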